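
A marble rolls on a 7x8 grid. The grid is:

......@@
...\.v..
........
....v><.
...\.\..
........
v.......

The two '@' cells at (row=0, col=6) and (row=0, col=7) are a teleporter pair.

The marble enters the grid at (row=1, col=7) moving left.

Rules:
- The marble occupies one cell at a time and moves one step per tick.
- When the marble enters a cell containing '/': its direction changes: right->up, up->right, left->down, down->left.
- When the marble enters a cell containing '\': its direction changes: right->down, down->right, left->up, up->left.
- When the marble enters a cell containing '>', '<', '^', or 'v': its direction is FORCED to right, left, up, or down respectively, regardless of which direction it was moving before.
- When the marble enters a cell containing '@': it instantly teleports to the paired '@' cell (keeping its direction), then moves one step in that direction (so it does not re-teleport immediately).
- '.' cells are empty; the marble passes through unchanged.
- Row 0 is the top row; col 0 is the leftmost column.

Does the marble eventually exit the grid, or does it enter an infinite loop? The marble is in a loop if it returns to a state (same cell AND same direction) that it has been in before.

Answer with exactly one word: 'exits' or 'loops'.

Step 1: enter (1,7), '.' pass, move left to (1,6)
Step 2: enter (1,6), '.' pass, move left to (1,5)
Step 3: enter (1,5), 'v' forces left->down, move down to (2,5)
Step 4: enter (2,5), '.' pass, move down to (3,5)
Step 5: enter (3,5), '>' forces down->right, move right to (3,6)
Step 6: enter (3,6), '<' forces right->left, move left to (3,5)
Step 7: enter (3,5), '>' forces left->right, move right to (3,6)
Step 8: at (3,6) dir=right — LOOP DETECTED (seen before)

Answer: loops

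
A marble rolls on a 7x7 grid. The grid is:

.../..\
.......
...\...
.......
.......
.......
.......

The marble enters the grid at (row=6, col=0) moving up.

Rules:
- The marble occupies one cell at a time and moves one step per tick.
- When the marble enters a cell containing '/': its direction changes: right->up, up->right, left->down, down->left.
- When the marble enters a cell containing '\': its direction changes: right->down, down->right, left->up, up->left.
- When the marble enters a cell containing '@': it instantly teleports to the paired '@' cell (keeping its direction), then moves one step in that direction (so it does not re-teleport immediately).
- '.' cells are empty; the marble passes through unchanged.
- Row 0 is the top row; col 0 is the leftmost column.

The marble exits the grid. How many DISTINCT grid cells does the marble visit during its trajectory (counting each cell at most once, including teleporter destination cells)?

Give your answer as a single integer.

Answer: 7

Derivation:
Step 1: enter (6,0), '.' pass, move up to (5,0)
Step 2: enter (5,0), '.' pass, move up to (4,0)
Step 3: enter (4,0), '.' pass, move up to (3,0)
Step 4: enter (3,0), '.' pass, move up to (2,0)
Step 5: enter (2,0), '.' pass, move up to (1,0)
Step 6: enter (1,0), '.' pass, move up to (0,0)
Step 7: enter (0,0), '.' pass, move up to (-1,0)
Step 8: at (-1,0) — EXIT via top edge, pos 0
Distinct cells visited: 7 (path length 7)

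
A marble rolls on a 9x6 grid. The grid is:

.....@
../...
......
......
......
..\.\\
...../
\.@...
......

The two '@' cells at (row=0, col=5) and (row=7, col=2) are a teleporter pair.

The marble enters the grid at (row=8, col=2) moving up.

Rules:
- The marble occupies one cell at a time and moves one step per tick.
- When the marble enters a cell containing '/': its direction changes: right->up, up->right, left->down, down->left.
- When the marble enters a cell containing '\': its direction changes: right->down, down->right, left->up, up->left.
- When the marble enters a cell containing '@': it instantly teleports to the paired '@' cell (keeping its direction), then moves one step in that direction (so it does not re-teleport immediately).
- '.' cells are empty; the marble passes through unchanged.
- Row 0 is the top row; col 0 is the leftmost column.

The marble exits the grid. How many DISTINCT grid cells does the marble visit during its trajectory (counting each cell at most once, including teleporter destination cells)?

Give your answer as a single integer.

Answer: 3

Derivation:
Step 1: enter (8,2), '.' pass, move up to (7,2)
Step 2: enter (7,2), '@' teleport (7,2)->(0,5), also enter (0,5), move up to (-1,5)
Step 3: at (-1,5) — EXIT via top edge, pos 5
Distinct cells visited: 3 (path length 3)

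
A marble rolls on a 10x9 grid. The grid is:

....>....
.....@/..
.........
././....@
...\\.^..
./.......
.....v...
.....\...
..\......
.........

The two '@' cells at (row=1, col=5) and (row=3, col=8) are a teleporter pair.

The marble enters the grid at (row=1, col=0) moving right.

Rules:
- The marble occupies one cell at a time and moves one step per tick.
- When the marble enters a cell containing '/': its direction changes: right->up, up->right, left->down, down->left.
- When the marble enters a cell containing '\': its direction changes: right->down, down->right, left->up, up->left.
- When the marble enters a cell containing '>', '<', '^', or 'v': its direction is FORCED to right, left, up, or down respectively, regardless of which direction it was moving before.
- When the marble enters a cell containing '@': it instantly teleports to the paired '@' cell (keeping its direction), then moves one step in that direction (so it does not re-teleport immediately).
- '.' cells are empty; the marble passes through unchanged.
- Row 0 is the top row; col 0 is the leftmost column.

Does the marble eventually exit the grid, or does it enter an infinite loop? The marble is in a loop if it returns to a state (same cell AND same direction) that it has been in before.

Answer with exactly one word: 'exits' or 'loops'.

Answer: exits

Derivation:
Step 1: enter (1,0), '.' pass, move right to (1,1)
Step 2: enter (1,1), '.' pass, move right to (1,2)
Step 3: enter (1,2), '.' pass, move right to (1,3)
Step 4: enter (1,3), '.' pass, move right to (1,4)
Step 5: enter (1,4), '.' pass, move right to (1,5)
Step 6: enter (1,5), '@' teleport (1,5)->(3,8), also enter (3,8), move right to (3,9)
Step 7: at (3,9) — EXIT via right edge, pos 3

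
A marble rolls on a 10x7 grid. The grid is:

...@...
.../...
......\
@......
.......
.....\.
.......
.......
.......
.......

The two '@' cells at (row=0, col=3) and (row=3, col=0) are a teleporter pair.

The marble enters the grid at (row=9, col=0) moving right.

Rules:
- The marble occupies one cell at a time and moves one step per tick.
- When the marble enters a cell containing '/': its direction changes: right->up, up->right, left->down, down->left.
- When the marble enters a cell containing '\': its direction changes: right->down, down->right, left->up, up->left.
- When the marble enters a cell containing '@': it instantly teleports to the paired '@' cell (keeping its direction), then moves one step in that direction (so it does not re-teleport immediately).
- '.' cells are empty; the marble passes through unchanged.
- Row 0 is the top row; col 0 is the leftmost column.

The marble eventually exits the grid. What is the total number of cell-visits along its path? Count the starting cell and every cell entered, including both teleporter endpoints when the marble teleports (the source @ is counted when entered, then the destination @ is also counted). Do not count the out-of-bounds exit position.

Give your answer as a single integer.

Step 1: enter (9,0), '.' pass, move right to (9,1)
Step 2: enter (9,1), '.' pass, move right to (9,2)
Step 3: enter (9,2), '.' pass, move right to (9,3)
Step 4: enter (9,3), '.' pass, move right to (9,4)
Step 5: enter (9,4), '.' pass, move right to (9,5)
Step 6: enter (9,5), '.' pass, move right to (9,6)
Step 7: enter (9,6), '.' pass, move right to (9,7)
Step 8: at (9,7) — EXIT via right edge, pos 9
Path length (cell visits): 7

Answer: 7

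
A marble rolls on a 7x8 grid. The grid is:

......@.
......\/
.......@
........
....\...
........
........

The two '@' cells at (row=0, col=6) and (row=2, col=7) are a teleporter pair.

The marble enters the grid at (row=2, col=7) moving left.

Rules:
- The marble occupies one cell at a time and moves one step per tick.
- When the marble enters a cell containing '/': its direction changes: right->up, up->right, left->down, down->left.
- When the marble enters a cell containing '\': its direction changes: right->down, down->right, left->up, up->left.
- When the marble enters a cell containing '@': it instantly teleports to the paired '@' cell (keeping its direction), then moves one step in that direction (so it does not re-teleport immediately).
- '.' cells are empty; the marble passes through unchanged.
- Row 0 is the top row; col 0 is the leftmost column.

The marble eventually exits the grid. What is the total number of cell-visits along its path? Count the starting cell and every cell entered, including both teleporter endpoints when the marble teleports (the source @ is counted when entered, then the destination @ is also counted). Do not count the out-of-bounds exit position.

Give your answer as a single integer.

Answer: 8

Derivation:
Step 1: enter (2,7), '@' teleport (2,7)->(0,6), also enter (0,6), move left to (0,5)
Step 2: enter (0,5), '.' pass, move left to (0,4)
Step 3: enter (0,4), '.' pass, move left to (0,3)
Step 4: enter (0,3), '.' pass, move left to (0,2)
Step 5: enter (0,2), '.' pass, move left to (0,1)
Step 6: enter (0,1), '.' pass, move left to (0,0)
Step 7: enter (0,0), '.' pass, move left to (0,-1)
Step 8: at (0,-1) — EXIT via left edge, pos 0
Path length (cell visits): 8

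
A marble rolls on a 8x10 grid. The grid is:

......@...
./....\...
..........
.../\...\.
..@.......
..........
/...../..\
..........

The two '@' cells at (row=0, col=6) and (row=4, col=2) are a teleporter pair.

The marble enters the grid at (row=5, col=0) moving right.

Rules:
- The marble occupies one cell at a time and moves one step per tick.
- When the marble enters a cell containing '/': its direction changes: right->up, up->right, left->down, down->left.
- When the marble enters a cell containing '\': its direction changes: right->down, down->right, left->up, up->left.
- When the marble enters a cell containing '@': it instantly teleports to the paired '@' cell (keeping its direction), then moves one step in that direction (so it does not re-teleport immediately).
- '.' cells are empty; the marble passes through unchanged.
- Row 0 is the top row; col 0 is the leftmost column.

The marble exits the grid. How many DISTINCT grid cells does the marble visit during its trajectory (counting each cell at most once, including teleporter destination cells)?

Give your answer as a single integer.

Step 1: enter (5,0), '.' pass, move right to (5,1)
Step 2: enter (5,1), '.' pass, move right to (5,2)
Step 3: enter (5,2), '.' pass, move right to (5,3)
Step 4: enter (5,3), '.' pass, move right to (5,4)
Step 5: enter (5,4), '.' pass, move right to (5,5)
Step 6: enter (5,5), '.' pass, move right to (5,6)
Step 7: enter (5,6), '.' pass, move right to (5,7)
Step 8: enter (5,7), '.' pass, move right to (5,8)
Step 9: enter (5,8), '.' pass, move right to (5,9)
Step 10: enter (5,9), '.' pass, move right to (5,10)
Step 11: at (5,10) — EXIT via right edge, pos 5
Distinct cells visited: 10 (path length 10)

Answer: 10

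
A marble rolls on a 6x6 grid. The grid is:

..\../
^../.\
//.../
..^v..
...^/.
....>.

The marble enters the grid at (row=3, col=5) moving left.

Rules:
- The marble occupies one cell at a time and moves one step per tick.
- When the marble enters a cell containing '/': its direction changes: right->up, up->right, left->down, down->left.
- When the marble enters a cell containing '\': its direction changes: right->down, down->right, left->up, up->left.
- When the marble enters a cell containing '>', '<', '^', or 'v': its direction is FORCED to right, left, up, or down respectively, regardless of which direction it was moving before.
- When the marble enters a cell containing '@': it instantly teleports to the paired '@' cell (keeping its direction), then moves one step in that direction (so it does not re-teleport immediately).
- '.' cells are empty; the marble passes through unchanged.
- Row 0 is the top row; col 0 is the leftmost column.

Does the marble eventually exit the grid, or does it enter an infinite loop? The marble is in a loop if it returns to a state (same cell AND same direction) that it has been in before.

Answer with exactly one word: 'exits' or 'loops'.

Step 1: enter (3,5), '.' pass, move left to (3,4)
Step 2: enter (3,4), '.' pass, move left to (3,3)
Step 3: enter (3,3), 'v' forces left->down, move down to (4,3)
Step 4: enter (4,3), '^' forces down->up, move up to (3,3)
Step 5: enter (3,3), 'v' forces up->down, move down to (4,3)
Step 6: at (4,3) dir=down — LOOP DETECTED (seen before)

Answer: loops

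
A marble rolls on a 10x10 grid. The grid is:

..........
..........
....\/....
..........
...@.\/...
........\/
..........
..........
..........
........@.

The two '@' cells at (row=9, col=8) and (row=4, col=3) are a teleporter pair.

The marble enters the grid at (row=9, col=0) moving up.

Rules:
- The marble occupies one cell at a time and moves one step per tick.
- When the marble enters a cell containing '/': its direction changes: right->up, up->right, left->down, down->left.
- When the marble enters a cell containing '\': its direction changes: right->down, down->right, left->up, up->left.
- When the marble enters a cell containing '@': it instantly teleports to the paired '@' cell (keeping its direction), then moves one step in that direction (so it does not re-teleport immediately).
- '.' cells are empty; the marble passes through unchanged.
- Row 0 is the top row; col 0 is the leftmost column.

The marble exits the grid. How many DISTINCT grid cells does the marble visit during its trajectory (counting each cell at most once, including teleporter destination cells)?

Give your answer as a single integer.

Answer: 10

Derivation:
Step 1: enter (9,0), '.' pass, move up to (8,0)
Step 2: enter (8,0), '.' pass, move up to (7,0)
Step 3: enter (7,0), '.' pass, move up to (6,0)
Step 4: enter (6,0), '.' pass, move up to (5,0)
Step 5: enter (5,0), '.' pass, move up to (4,0)
Step 6: enter (4,0), '.' pass, move up to (3,0)
Step 7: enter (3,0), '.' pass, move up to (2,0)
Step 8: enter (2,0), '.' pass, move up to (1,0)
Step 9: enter (1,0), '.' pass, move up to (0,0)
Step 10: enter (0,0), '.' pass, move up to (-1,0)
Step 11: at (-1,0) — EXIT via top edge, pos 0
Distinct cells visited: 10 (path length 10)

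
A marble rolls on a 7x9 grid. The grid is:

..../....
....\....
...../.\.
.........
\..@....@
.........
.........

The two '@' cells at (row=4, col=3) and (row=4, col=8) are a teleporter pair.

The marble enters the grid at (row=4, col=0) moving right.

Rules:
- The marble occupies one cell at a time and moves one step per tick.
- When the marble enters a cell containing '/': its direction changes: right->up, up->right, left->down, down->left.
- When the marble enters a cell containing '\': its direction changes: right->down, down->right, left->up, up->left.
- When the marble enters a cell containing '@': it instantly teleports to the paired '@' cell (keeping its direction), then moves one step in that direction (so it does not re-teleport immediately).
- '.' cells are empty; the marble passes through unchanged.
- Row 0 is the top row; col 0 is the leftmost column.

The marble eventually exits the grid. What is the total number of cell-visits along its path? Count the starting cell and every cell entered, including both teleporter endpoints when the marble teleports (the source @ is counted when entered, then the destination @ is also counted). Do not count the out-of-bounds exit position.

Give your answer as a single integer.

Answer: 3

Derivation:
Step 1: enter (4,0), '\' deflects right->down, move down to (5,0)
Step 2: enter (5,0), '.' pass, move down to (6,0)
Step 3: enter (6,0), '.' pass, move down to (7,0)
Step 4: at (7,0) — EXIT via bottom edge, pos 0
Path length (cell visits): 3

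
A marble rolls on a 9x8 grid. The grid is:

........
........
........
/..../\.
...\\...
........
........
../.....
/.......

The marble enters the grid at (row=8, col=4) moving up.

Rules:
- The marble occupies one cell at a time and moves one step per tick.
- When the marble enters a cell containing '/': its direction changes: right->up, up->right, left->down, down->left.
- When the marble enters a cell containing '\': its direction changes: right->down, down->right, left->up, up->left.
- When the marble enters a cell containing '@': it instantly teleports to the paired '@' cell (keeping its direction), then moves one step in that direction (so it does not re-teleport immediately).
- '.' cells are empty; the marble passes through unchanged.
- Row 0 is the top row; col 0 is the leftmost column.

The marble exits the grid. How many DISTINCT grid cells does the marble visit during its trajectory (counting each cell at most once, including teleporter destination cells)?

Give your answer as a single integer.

Step 1: enter (8,4), '.' pass, move up to (7,4)
Step 2: enter (7,4), '.' pass, move up to (6,4)
Step 3: enter (6,4), '.' pass, move up to (5,4)
Step 4: enter (5,4), '.' pass, move up to (4,4)
Step 5: enter (4,4), '\' deflects up->left, move left to (4,3)
Step 6: enter (4,3), '\' deflects left->up, move up to (3,3)
Step 7: enter (3,3), '.' pass, move up to (2,3)
Step 8: enter (2,3), '.' pass, move up to (1,3)
Step 9: enter (1,3), '.' pass, move up to (0,3)
Step 10: enter (0,3), '.' pass, move up to (-1,3)
Step 11: at (-1,3) — EXIT via top edge, pos 3
Distinct cells visited: 10 (path length 10)

Answer: 10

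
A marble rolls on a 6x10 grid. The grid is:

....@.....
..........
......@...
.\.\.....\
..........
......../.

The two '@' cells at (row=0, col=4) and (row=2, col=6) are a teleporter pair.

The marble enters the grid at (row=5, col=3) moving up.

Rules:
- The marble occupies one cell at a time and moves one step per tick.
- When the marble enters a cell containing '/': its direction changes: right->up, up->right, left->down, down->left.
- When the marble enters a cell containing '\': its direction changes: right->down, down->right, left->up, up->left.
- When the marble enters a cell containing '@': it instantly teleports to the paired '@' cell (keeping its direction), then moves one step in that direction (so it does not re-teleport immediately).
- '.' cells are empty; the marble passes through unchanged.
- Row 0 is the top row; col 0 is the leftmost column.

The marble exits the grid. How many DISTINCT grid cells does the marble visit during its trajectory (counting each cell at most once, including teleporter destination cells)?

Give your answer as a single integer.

Answer: 8

Derivation:
Step 1: enter (5,3), '.' pass, move up to (4,3)
Step 2: enter (4,3), '.' pass, move up to (3,3)
Step 3: enter (3,3), '\' deflects up->left, move left to (3,2)
Step 4: enter (3,2), '.' pass, move left to (3,1)
Step 5: enter (3,1), '\' deflects left->up, move up to (2,1)
Step 6: enter (2,1), '.' pass, move up to (1,1)
Step 7: enter (1,1), '.' pass, move up to (0,1)
Step 8: enter (0,1), '.' pass, move up to (-1,1)
Step 9: at (-1,1) — EXIT via top edge, pos 1
Distinct cells visited: 8 (path length 8)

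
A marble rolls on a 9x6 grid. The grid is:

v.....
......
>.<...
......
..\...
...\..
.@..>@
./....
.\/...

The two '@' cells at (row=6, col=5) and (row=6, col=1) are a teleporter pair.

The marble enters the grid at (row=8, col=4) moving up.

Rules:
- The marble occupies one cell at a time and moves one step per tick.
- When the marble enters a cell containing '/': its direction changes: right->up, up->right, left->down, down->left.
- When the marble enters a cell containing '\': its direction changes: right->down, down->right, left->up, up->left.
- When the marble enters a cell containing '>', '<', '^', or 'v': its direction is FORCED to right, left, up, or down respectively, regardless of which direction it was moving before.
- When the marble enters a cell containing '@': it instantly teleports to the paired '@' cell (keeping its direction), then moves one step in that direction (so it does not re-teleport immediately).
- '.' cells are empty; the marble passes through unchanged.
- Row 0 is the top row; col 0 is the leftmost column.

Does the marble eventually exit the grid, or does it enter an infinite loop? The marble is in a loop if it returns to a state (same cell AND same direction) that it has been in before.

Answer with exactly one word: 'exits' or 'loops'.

Answer: loops

Derivation:
Step 1: enter (8,4), '.' pass, move up to (7,4)
Step 2: enter (7,4), '.' pass, move up to (6,4)
Step 3: enter (6,4), '>' forces up->right, move right to (6,5)
Step 4: enter (6,5), '@' teleport (6,5)->(6,1), also enter (6,1), move right to (6,2)
Step 5: enter (6,2), '.' pass, move right to (6,3)
Step 6: enter (6,3), '.' pass, move right to (6,4)
Step 7: enter (6,4), '>' forces right->right, move right to (6,5)
Step 8: at (6,5) dir=right — LOOP DETECTED (seen before)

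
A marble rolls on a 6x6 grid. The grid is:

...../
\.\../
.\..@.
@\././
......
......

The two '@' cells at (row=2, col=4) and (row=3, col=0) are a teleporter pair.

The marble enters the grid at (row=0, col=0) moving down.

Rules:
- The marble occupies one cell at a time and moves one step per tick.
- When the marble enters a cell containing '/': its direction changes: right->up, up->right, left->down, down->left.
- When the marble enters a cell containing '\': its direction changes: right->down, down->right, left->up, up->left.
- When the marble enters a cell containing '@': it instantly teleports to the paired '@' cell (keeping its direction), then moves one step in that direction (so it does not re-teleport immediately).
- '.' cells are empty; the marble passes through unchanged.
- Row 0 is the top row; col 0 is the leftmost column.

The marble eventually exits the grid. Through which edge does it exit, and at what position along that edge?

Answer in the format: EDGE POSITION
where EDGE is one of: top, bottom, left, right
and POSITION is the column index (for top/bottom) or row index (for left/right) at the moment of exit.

Answer: bottom 2

Derivation:
Step 1: enter (0,0), '.' pass, move down to (1,0)
Step 2: enter (1,0), '\' deflects down->right, move right to (1,1)
Step 3: enter (1,1), '.' pass, move right to (1,2)
Step 4: enter (1,2), '\' deflects right->down, move down to (2,2)
Step 5: enter (2,2), '.' pass, move down to (3,2)
Step 6: enter (3,2), '.' pass, move down to (4,2)
Step 7: enter (4,2), '.' pass, move down to (5,2)
Step 8: enter (5,2), '.' pass, move down to (6,2)
Step 9: at (6,2) — EXIT via bottom edge, pos 2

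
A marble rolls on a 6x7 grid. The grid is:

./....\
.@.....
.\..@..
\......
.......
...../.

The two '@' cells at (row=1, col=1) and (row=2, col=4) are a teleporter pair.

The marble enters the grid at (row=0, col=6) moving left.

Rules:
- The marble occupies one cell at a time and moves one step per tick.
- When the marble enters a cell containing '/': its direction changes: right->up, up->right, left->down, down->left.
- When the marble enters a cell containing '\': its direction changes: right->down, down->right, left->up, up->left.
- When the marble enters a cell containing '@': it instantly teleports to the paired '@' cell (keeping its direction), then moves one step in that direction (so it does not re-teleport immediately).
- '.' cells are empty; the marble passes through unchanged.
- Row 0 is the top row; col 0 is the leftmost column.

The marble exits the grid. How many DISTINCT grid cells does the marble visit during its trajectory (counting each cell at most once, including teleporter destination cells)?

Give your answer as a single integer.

Answer: 1

Derivation:
Step 1: enter (0,6), '\' deflects left->up, move up to (-1,6)
Step 2: at (-1,6) — EXIT via top edge, pos 6
Distinct cells visited: 1 (path length 1)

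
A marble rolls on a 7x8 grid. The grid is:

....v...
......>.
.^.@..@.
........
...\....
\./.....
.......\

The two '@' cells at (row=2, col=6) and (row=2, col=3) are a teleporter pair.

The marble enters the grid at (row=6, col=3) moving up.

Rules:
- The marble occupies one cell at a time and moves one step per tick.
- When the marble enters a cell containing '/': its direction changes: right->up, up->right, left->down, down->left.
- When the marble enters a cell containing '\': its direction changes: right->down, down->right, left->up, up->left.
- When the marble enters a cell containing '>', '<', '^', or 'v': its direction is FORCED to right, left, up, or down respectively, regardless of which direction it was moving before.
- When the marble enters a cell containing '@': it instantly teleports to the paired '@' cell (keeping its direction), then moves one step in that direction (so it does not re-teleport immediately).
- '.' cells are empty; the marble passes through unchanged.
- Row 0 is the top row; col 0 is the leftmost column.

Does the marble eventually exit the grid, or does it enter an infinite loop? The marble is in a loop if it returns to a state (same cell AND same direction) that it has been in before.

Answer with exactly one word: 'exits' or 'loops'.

Answer: exits

Derivation:
Step 1: enter (6,3), '.' pass, move up to (5,3)
Step 2: enter (5,3), '.' pass, move up to (4,3)
Step 3: enter (4,3), '\' deflects up->left, move left to (4,2)
Step 4: enter (4,2), '.' pass, move left to (4,1)
Step 5: enter (4,1), '.' pass, move left to (4,0)
Step 6: enter (4,0), '.' pass, move left to (4,-1)
Step 7: at (4,-1) — EXIT via left edge, pos 4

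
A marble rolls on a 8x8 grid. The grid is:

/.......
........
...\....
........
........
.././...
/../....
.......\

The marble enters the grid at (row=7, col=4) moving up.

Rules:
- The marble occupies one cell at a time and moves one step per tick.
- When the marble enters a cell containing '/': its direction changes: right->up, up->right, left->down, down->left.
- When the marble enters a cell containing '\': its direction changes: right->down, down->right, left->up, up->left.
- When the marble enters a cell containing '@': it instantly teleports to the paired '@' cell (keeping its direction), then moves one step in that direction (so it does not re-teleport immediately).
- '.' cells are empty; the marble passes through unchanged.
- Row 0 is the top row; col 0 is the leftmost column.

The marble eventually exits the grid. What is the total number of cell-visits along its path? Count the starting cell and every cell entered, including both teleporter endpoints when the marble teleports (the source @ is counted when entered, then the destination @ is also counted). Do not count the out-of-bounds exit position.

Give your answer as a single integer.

Step 1: enter (7,4), '.' pass, move up to (6,4)
Step 2: enter (6,4), '.' pass, move up to (5,4)
Step 3: enter (5,4), '/' deflects up->right, move right to (5,5)
Step 4: enter (5,5), '.' pass, move right to (5,6)
Step 5: enter (5,6), '.' pass, move right to (5,7)
Step 6: enter (5,7), '.' pass, move right to (5,8)
Step 7: at (5,8) — EXIT via right edge, pos 5
Path length (cell visits): 6

Answer: 6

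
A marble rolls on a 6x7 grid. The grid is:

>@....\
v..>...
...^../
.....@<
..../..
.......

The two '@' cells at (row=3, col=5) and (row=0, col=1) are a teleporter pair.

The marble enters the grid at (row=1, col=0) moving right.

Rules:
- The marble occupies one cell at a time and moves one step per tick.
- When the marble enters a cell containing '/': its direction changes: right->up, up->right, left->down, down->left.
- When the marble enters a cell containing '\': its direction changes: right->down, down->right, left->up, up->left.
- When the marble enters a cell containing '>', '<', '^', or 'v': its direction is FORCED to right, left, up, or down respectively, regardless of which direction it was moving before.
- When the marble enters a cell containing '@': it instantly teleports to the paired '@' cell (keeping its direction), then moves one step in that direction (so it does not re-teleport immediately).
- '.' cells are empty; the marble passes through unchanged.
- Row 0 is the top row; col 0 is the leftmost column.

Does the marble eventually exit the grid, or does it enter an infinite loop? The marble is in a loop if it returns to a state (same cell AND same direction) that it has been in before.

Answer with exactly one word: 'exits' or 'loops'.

Step 1: enter (1,0), 'v' forces right->down, move down to (2,0)
Step 2: enter (2,0), '.' pass, move down to (3,0)
Step 3: enter (3,0), '.' pass, move down to (4,0)
Step 4: enter (4,0), '.' pass, move down to (5,0)
Step 5: enter (5,0), '.' pass, move down to (6,0)
Step 6: at (6,0) — EXIT via bottom edge, pos 0

Answer: exits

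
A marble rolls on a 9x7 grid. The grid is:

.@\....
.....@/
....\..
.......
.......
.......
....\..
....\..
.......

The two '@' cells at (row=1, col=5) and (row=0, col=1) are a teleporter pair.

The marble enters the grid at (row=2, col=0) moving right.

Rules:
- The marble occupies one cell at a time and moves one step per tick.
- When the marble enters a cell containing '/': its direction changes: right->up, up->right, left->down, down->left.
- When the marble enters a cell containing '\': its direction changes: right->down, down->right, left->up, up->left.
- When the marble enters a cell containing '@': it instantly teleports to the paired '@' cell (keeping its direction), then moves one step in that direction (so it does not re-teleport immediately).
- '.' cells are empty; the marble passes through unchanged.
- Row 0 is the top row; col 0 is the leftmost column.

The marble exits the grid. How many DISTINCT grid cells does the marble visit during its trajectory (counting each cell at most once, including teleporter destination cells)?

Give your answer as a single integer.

Step 1: enter (2,0), '.' pass, move right to (2,1)
Step 2: enter (2,1), '.' pass, move right to (2,2)
Step 3: enter (2,2), '.' pass, move right to (2,3)
Step 4: enter (2,3), '.' pass, move right to (2,4)
Step 5: enter (2,4), '\' deflects right->down, move down to (3,4)
Step 6: enter (3,4), '.' pass, move down to (4,4)
Step 7: enter (4,4), '.' pass, move down to (5,4)
Step 8: enter (5,4), '.' pass, move down to (6,4)
Step 9: enter (6,4), '\' deflects down->right, move right to (6,5)
Step 10: enter (6,5), '.' pass, move right to (6,6)
Step 11: enter (6,6), '.' pass, move right to (6,7)
Step 12: at (6,7) — EXIT via right edge, pos 6
Distinct cells visited: 11 (path length 11)

Answer: 11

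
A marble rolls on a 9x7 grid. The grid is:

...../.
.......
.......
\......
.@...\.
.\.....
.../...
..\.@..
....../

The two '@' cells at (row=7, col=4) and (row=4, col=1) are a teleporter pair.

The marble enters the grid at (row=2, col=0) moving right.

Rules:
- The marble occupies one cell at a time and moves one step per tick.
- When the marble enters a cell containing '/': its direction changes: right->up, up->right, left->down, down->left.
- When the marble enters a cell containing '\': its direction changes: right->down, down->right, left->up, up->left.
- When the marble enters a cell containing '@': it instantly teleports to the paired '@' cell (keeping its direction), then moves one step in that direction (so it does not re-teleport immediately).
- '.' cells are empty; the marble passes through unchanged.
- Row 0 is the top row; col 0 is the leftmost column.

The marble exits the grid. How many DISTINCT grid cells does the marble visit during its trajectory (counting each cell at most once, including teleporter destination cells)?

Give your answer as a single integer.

Answer: 7

Derivation:
Step 1: enter (2,0), '.' pass, move right to (2,1)
Step 2: enter (2,1), '.' pass, move right to (2,2)
Step 3: enter (2,2), '.' pass, move right to (2,3)
Step 4: enter (2,3), '.' pass, move right to (2,4)
Step 5: enter (2,4), '.' pass, move right to (2,5)
Step 6: enter (2,5), '.' pass, move right to (2,6)
Step 7: enter (2,6), '.' pass, move right to (2,7)
Step 8: at (2,7) — EXIT via right edge, pos 2
Distinct cells visited: 7 (path length 7)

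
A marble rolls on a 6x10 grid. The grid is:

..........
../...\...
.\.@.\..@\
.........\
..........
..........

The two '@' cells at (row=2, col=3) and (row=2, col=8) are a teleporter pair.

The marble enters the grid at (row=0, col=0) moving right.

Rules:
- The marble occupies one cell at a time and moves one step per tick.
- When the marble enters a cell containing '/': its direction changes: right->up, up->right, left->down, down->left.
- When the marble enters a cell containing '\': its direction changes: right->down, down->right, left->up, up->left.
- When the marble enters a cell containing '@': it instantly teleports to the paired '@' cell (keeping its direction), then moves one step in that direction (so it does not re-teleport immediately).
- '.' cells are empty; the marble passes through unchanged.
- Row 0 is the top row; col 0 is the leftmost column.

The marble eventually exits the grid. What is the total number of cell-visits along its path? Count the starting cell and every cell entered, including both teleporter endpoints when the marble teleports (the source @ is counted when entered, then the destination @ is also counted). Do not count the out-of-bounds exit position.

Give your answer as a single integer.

Step 1: enter (0,0), '.' pass, move right to (0,1)
Step 2: enter (0,1), '.' pass, move right to (0,2)
Step 3: enter (0,2), '.' pass, move right to (0,3)
Step 4: enter (0,3), '.' pass, move right to (0,4)
Step 5: enter (0,4), '.' pass, move right to (0,5)
Step 6: enter (0,5), '.' pass, move right to (0,6)
Step 7: enter (0,6), '.' pass, move right to (0,7)
Step 8: enter (0,7), '.' pass, move right to (0,8)
Step 9: enter (0,8), '.' pass, move right to (0,9)
Step 10: enter (0,9), '.' pass, move right to (0,10)
Step 11: at (0,10) — EXIT via right edge, pos 0
Path length (cell visits): 10

Answer: 10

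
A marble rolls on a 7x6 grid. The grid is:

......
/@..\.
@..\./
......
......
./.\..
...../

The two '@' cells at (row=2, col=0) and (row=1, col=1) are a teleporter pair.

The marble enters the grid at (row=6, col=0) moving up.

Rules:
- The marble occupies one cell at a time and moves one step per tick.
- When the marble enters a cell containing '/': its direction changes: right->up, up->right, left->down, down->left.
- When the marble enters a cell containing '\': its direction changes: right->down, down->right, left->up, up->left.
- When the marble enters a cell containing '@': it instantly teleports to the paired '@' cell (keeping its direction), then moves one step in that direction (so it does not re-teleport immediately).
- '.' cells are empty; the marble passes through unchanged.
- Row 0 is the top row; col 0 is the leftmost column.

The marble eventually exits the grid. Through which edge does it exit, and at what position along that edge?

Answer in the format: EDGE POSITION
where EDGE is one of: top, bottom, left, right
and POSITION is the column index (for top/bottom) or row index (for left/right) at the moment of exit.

Answer: top 1

Derivation:
Step 1: enter (6,0), '.' pass, move up to (5,0)
Step 2: enter (5,0), '.' pass, move up to (4,0)
Step 3: enter (4,0), '.' pass, move up to (3,0)
Step 4: enter (3,0), '.' pass, move up to (2,0)
Step 5: enter (2,0), '@' teleport (2,0)->(1,1), also enter (1,1), move up to (0,1)
Step 6: enter (0,1), '.' pass, move up to (-1,1)
Step 7: at (-1,1) — EXIT via top edge, pos 1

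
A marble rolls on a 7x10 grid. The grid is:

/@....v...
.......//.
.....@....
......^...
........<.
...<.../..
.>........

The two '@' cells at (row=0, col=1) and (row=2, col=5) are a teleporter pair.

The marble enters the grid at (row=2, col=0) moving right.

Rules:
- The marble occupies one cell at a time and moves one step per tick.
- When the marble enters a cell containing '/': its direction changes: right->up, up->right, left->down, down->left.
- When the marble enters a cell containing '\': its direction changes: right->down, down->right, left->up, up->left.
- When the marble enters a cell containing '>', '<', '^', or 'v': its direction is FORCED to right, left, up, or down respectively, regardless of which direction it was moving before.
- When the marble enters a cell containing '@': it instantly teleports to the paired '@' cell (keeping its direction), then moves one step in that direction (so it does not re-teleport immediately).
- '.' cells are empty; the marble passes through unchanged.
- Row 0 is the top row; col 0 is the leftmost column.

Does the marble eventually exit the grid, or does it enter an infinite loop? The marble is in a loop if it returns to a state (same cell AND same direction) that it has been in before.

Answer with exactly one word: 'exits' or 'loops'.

Step 1: enter (2,0), '.' pass, move right to (2,1)
Step 2: enter (2,1), '.' pass, move right to (2,2)
Step 3: enter (2,2), '.' pass, move right to (2,3)
Step 4: enter (2,3), '.' pass, move right to (2,4)
Step 5: enter (2,4), '.' pass, move right to (2,5)
Step 6: enter (2,5), '@' teleport (2,5)->(0,1), also enter (0,1), move right to (0,2)
Step 7: enter (0,2), '.' pass, move right to (0,3)
Step 8: enter (0,3), '.' pass, move right to (0,4)
Step 9: enter (0,4), '.' pass, move right to (0,5)
Step 10: enter (0,5), '.' pass, move right to (0,6)
Step 11: enter (0,6), 'v' forces right->down, move down to (1,6)
Step 12: enter (1,6), '.' pass, move down to (2,6)
Step 13: enter (2,6), '.' pass, move down to (3,6)
Step 14: enter (3,6), '^' forces down->up, move up to (2,6)
Step 15: enter (2,6), '.' pass, move up to (1,6)
Step 16: enter (1,6), '.' pass, move up to (0,6)
Step 17: enter (0,6), 'v' forces up->down, move down to (1,6)
Step 18: at (1,6) dir=down — LOOP DETECTED (seen before)

Answer: loops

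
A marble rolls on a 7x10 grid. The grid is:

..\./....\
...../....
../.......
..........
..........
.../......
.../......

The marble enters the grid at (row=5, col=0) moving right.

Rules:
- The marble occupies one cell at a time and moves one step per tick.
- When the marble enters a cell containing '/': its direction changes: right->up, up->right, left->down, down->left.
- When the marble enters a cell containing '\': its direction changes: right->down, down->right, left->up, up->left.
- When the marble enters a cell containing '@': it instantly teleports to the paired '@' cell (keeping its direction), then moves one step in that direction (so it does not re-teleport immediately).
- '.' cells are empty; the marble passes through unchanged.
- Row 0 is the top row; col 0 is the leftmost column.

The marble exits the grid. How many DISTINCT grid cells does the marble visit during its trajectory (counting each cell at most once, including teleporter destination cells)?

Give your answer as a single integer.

Answer: 9

Derivation:
Step 1: enter (5,0), '.' pass, move right to (5,1)
Step 2: enter (5,1), '.' pass, move right to (5,2)
Step 3: enter (5,2), '.' pass, move right to (5,3)
Step 4: enter (5,3), '/' deflects right->up, move up to (4,3)
Step 5: enter (4,3), '.' pass, move up to (3,3)
Step 6: enter (3,3), '.' pass, move up to (2,3)
Step 7: enter (2,3), '.' pass, move up to (1,3)
Step 8: enter (1,3), '.' pass, move up to (0,3)
Step 9: enter (0,3), '.' pass, move up to (-1,3)
Step 10: at (-1,3) — EXIT via top edge, pos 3
Distinct cells visited: 9 (path length 9)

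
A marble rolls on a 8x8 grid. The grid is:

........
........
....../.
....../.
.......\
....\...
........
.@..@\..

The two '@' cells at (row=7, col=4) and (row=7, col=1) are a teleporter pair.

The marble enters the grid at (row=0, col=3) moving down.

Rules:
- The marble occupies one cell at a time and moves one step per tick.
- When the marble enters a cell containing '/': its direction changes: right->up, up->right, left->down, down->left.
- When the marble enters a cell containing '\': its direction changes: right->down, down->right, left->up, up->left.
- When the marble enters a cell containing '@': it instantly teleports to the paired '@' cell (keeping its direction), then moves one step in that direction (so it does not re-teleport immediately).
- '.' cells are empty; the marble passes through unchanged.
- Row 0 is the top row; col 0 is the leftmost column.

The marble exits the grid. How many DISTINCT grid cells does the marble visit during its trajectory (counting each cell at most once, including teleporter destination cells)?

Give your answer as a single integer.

Answer: 8

Derivation:
Step 1: enter (0,3), '.' pass, move down to (1,3)
Step 2: enter (1,3), '.' pass, move down to (2,3)
Step 3: enter (2,3), '.' pass, move down to (3,3)
Step 4: enter (3,3), '.' pass, move down to (4,3)
Step 5: enter (4,3), '.' pass, move down to (5,3)
Step 6: enter (5,3), '.' pass, move down to (6,3)
Step 7: enter (6,3), '.' pass, move down to (7,3)
Step 8: enter (7,3), '.' pass, move down to (8,3)
Step 9: at (8,3) — EXIT via bottom edge, pos 3
Distinct cells visited: 8 (path length 8)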